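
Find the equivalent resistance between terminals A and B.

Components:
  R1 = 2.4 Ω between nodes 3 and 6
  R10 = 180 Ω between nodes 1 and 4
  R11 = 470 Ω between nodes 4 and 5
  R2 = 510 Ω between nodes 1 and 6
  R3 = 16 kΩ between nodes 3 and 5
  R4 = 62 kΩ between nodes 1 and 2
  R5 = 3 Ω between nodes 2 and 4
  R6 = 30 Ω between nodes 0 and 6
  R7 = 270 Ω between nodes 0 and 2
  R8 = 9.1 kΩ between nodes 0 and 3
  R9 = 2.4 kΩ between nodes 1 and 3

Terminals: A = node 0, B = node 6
The network is not a plain series/parallel combination. Inject a 1 A test current into terminal A (node 0) and return it from terminal B (node 6); then R_eq = V_A / (1 A).
Nodal analysis, taking node 6 as the 0 V reference.
Current source I_test pushes 1 A into node 0 and draws it out of node 6.
KCL at each unknown node (sum of currents leaving = 0; resistances in Ω):
  Node 0: (V_0 - 0)/30 + (V_0 - V_2)/270 + (V_0 - V_3)/9100 - 1 = 0
  Node 1: (V_1 - 0)/510 + (V_1 - V_2)/62000 + (V_1 - V_3)/2400 + (V_1 - V_4)/180 = 0
  Node 2: (V_2 - V_0)/270 + (V_2 - V_1)/62000 + (V_2 - V_4)/3 = 0
  Node 3: (V_3 - V_0)/9100 + (V_3 - V_1)/2400 + (V_3 - 0)/2.4 + (V_3 - V_5)/16000 = 0
  Node 4: (V_4 - V_1)/180 + (V_4 - V_2)/3 + (V_4 - V_5)/470 = 0
  Node 5: (V_5 - V_3)/16000 + (V_5 - V_4)/470 = 0
Collecting terms (coefficients in siemens):
  0.03715·V_0 - 0.003704·V_2 - 0.0001099·V_3 = 1
  0.007949·V_1 - 0.00001613·V_2 - 0.0004167·V_3 - 0.005556·V_4 = 0
  0.3371·V_2 - 0.003704·V_0 - 0.00001613·V_1 - 0.3333·V_4 = 0
  0.4173·V_3 - 0.0001099·V_0 - 0.0004167·V_1 - 0.0000625·V_5 = 0
  0.341·V_4 - 0.005556·V_1 - 0.3333·V_2 - 0.002128·V_5 = 0
  0.00219·V_5 - 0.0000625·V_3 - 0.002128·V_4 = 0
Solving these 6 simultaneous equations (Gaussian elimination) gives:
  V_0 = 28.89 V, V_1 = 13.76 V, V_2 = 19.73 V, V_3 = 0.02421 V
  V_4 = 19.63 V, V_5 = 19.07 V
R_eq = V_0 / 1 A = 28.89 Ω

Final answer: 28.89 Ω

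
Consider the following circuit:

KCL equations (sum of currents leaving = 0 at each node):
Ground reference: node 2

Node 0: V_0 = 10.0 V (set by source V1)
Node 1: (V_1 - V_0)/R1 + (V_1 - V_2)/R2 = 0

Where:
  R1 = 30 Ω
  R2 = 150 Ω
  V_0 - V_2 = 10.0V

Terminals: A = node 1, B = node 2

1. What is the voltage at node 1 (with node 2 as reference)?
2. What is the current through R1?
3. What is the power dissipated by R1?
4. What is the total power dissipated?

Nodal analysis, taking node 2 as the 0 V reference.
Source V1 fixes V_0 = 10 V.
KCL at each unknown node (sum of currents leaving = 0; resistances in Ω):
  Node 1: (V_1 - 10)/30 + (V_1 - 0)/150 = 0
Collecting terms: 0.04 × V_1 = 0.3333  =>  V_1 = 8.333 V
Part 1:
  Read off the nodal solution: V_1 = 8.333 V
Part 2:
  I_R1 = (V_0 - V_1)/R1 = (10 - 8.333)/30 = 0.05556 A
  Magnitude: I_R1 = 0.05556 A
Part 3:
  I_R1 = (V_0 - V_1)/R1 = (10 - 8.333)/30 = 0.05556 A
  P_R1 = I_R1² × R1 = (0.05556)² × 30 = 0.09259 W
Part 4:
  Power in each resistor, P = (ΔV)²/R:
    P_R1 = (10 - 8.333)²/30 = 0.09259 W
    P_R2 = (8.333 - 0)²/150 = 0.463 W
  P_total = P_R1 + P_R2 = 0.5556 W

Final answers:
1. V_1 = 8.333 V
2. I_R1 = 0.05556 A
3. P_R1 = 0.09259 W
4. P_total = 0.5556 W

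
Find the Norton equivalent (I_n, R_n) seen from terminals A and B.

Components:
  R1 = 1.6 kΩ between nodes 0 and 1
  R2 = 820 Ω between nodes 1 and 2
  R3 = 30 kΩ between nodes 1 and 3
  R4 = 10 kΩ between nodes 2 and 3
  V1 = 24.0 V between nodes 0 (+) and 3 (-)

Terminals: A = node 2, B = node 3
Find the Thévenin equivalent first; then I_n = V_th/R_th and R_n = R_th.
Step 1 — V_th is the open-circuit voltage V_A - V_B (nothing connected across the terminals).
Nodal analysis, taking node 3 as the 0 V reference.
Source V1 fixes V_0 = 24 V.
KCL at each unknown node (sum of currents leaving = 0; resistances in Ω):
  Node 1: (V_1 - 24)/1600 + (V_1 - V_2)/820 + (V_1 - 0)/30000 = 0
  Node 2: (V_2 - V_1)/820 + (V_2 - 0)/10000 = 0
Collecting terms (coefficients in siemens):
  0.001878·V_1 - 0.00122·V_2 = 0.015
  0.00132·V_2 - 0.00122·V_1 = 0
Determinant D = (0.001878)(0.00132) - (-0.00122)(-0.00122) = 0.0000009906
V_1 = [(0.015)(0.00132) - (-0.00122)(0)]/D = 19.98 V
V_2 = [(0.001878)(0) - (0.015)(-0.00122)]/D = 18.47 V
V_th = V_2 - V_3 = 18.47 - 0 = 18.47 V
Step 2 — R_th: zero the source — replace V1 by a short circuit (node 3 merges into node 0) — and find the resistance seen between A (node 2) and B (node 0).
Reduce the network between node 2 (A) and node 0 (B) by series/parallel combination:
  Rp1 = R1 ‖ R3 (parallel, both between nodes 0 and 1) = 1/(1/1600 + 1/30000) = 1519 Ω
  Rs1 = R2 + Rp1 (series, joined only at node 1) = 820 + 1519 = 2339 Ω
  Rp2 = R4 ‖ Rs1 (parallel, both between nodes 0 and 2) = 1/(1/10000 + 1/2339) = 1896 Ω
R_th = 1.896 kΩ
I_n = V_th/R_th = 18.47/1896 = 0.009741 A, and R_n = R_th = 1.896 kΩ

Final answer: I_n = 0.009741 A, R_n = 1.896 kΩ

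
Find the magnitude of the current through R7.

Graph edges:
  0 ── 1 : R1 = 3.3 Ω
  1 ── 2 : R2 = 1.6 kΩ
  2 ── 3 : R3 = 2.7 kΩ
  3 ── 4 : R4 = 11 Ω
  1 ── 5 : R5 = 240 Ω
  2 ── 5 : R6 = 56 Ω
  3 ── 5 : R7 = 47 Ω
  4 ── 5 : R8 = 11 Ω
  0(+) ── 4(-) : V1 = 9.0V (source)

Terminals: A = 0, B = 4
Nodal analysis, taking node 4 as the 0 V reference.
Source V1 fixes V_0 = 9 V.
KCL at each unknown node (sum of currents leaving = 0; resistances in Ω):
  Node 1: (V_1 - 9)/3.3 + (V_1 - V_2)/1600 + (V_1 - V_5)/240 = 0
  Node 2: (V_2 - V_1)/1600 + (V_2 - V_3)/2700 + (V_2 - V_5)/56 = 0
  Node 3: (V_3 - V_2)/2700 + (V_3 - 0)/11 + (V_3 - V_5)/47 = 0
  Node 5: (V_5 - V_1)/240 + (V_5 - V_2)/56 + (V_5 - V_3)/47 + (V_5 - 0)/11 = 0
Collecting terms (coefficients in siemens):
  0.3078·V_1 - 0.000625·V_2 - 0.004167·V_5 = 2.727
  0.01885·V_2 - 0.000625·V_1 - 0.0003704·V_3 - 0.01786·V_5 = 0
  0.1126·V_3 - 0.0003704·V_2 - 0.02128·V_5 = 0
  0.1342·V_5 - 0.004167·V_1 - 0.01786·V_2 - 0.02128·V_3 = 0
Solving these 4 simultaneous equations (Gaussian elimination) gives:
  V_1 = 8.866 V, V_2 = 0.6488 V, V_3 = 0.07266 V, V_5 = 0.3731 V
I_R7 = (V_3 - V_5)/R7 = (0.07266 - 0.3731)/47 = -0.006392 A
|I_R7| = 0.006392 A

Final answer: |I_R7| = 0.006392 A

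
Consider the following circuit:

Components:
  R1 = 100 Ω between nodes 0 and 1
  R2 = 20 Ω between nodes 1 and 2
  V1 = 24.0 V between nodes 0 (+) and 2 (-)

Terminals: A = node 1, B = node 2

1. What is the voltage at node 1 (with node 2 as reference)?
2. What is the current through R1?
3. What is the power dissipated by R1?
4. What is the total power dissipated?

Nodal analysis, taking node 2 as the 0 V reference.
Source V1 fixes V_0 = 24 V.
KCL at each unknown node (sum of currents leaving = 0; resistances in Ω):
  Node 1: (V_1 - 24)/100 + (V_1 - 0)/20 = 0
Collecting terms: 0.06 × V_1 = 0.24  =>  V_1 = 4 V
Part 1:
  Read off the nodal solution: V_1 = 4 V
Part 2:
  I_R1 = (V_0 - V_1)/R1 = (24 - 4)/100 = 0.2 A
  Magnitude: I_R1 = 0.2 A
Part 3:
  I_R1 = (V_0 - V_1)/R1 = (24 - 4)/100 = 0.2 A
  P_R1 = I_R1² × R1 = (0.2)² × 100 = 4 W
Part 4:
  Power in each resistor, P = (ΔV)²/R:
    P_R1 = (24 - 4)²/100 = 4 W
    P_R2 = (4 - 0)²/20 = 0.8 W
  P_total = P_R1 + P_R2 = 4.8 W

Final answers:
1. V_1 = 4 V
2. I_R1 = 0.2 A
3. P_R1 = 4 W
4. P_total = 4.8 W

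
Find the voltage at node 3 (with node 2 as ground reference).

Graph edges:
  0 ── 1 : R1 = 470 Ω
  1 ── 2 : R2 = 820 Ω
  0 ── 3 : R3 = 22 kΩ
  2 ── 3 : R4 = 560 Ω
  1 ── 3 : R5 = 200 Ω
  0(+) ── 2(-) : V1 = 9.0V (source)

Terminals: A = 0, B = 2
Nodal analysis, taking node 2 as the 0 V reference.
Source V1 fixes V_0 = 9 V.
KCL at each unknown node (sum of currents leaving = 0; resistances in Ω):
  Node 1: (V_1 - 9)/470 + (V_1 - 0)/820 + (V_1 - V_3)/200 = 0
  Node 3: (V_3 - 9)/22000 + (V_3 - 0)/560 + (V_3 - V_1)/200 = 0
Collecting terms (coefficients in siemens):
  0.008347·V_1 - 0.005·V_3 = 0.01915
  0.006831·V_3 - 0.005·V_1 = 0.0004091
Determinant D = (0.008347)(0.006831) - (-0.005)(-0.005) = 0.00003202
V_1 = [(0.01915)(0.006831) - (-0.005)(0.0004091)]/D = 4.149 V
V_3 = [(0.008347)(0.0004091) - (0.01915)(-0.005)]/D = 3.097 V
The requested potential is V_3 = 3.097 V.

Final answer: V_3 = 3.097 V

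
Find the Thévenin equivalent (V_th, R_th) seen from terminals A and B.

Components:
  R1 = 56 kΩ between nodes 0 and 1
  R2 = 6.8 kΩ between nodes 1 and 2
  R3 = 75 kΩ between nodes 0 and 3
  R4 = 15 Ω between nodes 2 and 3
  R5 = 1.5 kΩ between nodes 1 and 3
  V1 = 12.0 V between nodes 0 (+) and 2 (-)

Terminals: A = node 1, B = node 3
Step 1 — V_th is the open-circuit voltage V_A - V_B (nothing connected across the terminals).
Nodal analysis, taking node 2 as the 0 V reference.
Source V1 fixes V_0 = 12 V.
KCL at each unknown node (sum of currents leaving = 0; resistances in Ω):
  Node 1: (V_1 - 12)/56000 + (V_1 - 0)/6800 + (V_1 - V_3)/1500 = 0
  Node 3: (V_3 - 12)/75000 + (V_3 - 0)/15 + (V_3 - V_1)/1500 = 0
Collecting terms (coefficients in siemens):
  0.0008316·V_1 - 0.0006667·V_3 = 0.0002143
  0.06735·V_3 - 0.0006667·V_1 = 0.00016
Determinant D = (0.0008316)(0.06735) - (-0.0006667)(-0.0006667) = 0.00005556
V_1 = [(0.0002143)(0.06735) - (-0.0006667)(0.00016)]/D = 0.2617 V
V_3 = [(0.0008316)(0.00016) - (0.0002143)(-0.0006667)]/D = 0.004966 V
V_th = V_1 - V_3 = 0.2617 - 0.004966 = 0.2567 V
Step 2 — R_th: zero the source — replace V1 by a short circuit (node 2 merges into node 0) — and find the resistance seen between A (node 1) and B (node 3).
Reduce the network between node 1 (A) and node 3 (B) by series/parallel combination:
  Rp1 = R1 ‖ R2 (parallel, both between nodes 0 and 1) = 1/(1/56000 + 1/6800) = 6064 Ω
  Rp2 = R3 ‖ R4 (parallel, both between nodes 0 and 3) = 1/(1/75000 + 1/15) = 15 Ω
  Rs1 = Rp1 + Rp2 (series, joined only at node 0) = 6064 + 15 = 6079 Ω
  Rp3 = R5 ‖ Rs1 (parallel, both between nodes 1 and 3) = 1/(1/1500 + 1/6079) = 1203 Ω
R_th = 1.203 kΩ

Final answer: V_th = 0.2567 V, R_th = 1.203 kΩ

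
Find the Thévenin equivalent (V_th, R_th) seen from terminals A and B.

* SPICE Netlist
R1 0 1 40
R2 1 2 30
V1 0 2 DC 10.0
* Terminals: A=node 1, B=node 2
Step 1 — V_th is the open-circuit voltage V_A - V_B (nothing connected across the terminals).
Nodal analysis, taking node 2 as the 0 V reference.
Source V1 fixes V_0 = 10 V.
KCL at each unknown node (sum of currents leaving = 0; resistances in Ω):
  Node 1: (V_1 - 10)/40 + (V_1 - 0)/30 = 0
Collecting terms: 0.05833 × V_1 = 0.25  =>  V_1 = 4.286 V
V_th = V_1 - V_2 = 4.286 - 0 = 4.286 V
Step 2 — R_th: zero the source — replace V1 by a short circuit (node 2 merges into node 0) — and find the resistance seen between A (node 1) and B (node 0).
Reduce the network between node 1 (A) and node 0 (B) by series/parallel combination:
  Rp1 = R1 ‖ R2 (parallel, both between nodes 0 and 1) = 1/(1/40 + 1/30) = 17.14 Ω
R_th = 17.14 Ω

Final answer: V_th = 4.286 V, R_th = 17.14 Ω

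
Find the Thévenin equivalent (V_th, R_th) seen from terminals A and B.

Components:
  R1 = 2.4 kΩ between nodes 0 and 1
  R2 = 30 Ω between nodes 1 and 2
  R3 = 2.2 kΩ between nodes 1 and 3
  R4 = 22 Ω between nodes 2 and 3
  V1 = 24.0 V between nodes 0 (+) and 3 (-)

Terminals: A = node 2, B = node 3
Step 1 — V_th is the open-circuit voltage V_A - V_B (nothing connected across the terminals).
Nodal analysis, taking node 3 as the 0 V reference.
Source V1 fixes V_0 = 24 V.
KCL at each unknown node (sum of currents leaving = 0; resistances in Ω):
  Node 1: (V_1 - 24)/2400 + (V_1 - V_2)/30 + (V_1 - 0)/2200 = 0
  Node 2: (V_2 - V_1)/30 + (V_2 - 0)/22 = 0
Collecting terms (coefficients in siemens):
  0.0342·V_1 - 0.03333·V_2 = 0.01
  0.07879·V_2 - 0.03333·V_1 = 0
Determinant D = (0.0342)(0.07879) - (-0.03333)(-0.03333) = 0.001584
V_1 = [(0.01)(0.07879) - (-0.03333)(0)]/D = 0.4975 V
V_2 = [(0.0342)(0) - (0.01)(-0.03333)]/D = 0.2105 V
V_th = V_2 - V_3 = 0.2105 - 0 = 0.2105 V
Step 2 — R_th: zero the source — replace V1 by a short circuit (node 3 merges into node 0) — and find the resistance seen between A (node 2) and B (node 0).
Reduce the network between node 2 (A) and node 0 (B) by series/parallel combination:
  Rp1 = R1 ‖ R3 (parallel, both between nodes 0 and 1) = 1/(1/2400 + 1/2200) = 1148 Ω
  Rs1 = R2 + Rp1 (series, joined only at node 1) = 30 + 1148 = 1178 Ω
  Rp2 = R4 ‖ Rs1 (parallel, both between nodes 0 and 2) = 1/(1/22 + 1/1178) = 21.6 Ω
R_th = 21.6 Ω

Final answer: V_th = 0.2105 V, R_th = 21.6 Ω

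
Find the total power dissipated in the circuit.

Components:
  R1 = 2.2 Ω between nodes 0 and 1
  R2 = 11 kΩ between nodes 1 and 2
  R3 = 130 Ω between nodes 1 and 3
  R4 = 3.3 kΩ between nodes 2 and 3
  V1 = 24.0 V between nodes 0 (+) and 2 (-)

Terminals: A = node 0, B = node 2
Nodal analysis, taking node 2 as the 0 V reference.
Source V1 fixes V_0 = 24 V.
KCL at each unknown node (sum of currents leaving = 0; resistances in Ω):
  Node 1: (V_1 - 24)/2.2 + (V_1 - 0)/11000 + (V_1 - V_3)/130 = 0
  Node 3: (V_3 - V_1)/130 + (V_3 - 0)/3300 = 0
Collecting terms (coefficients in siemens):
  0.4623·V_1 - 0.007692·V_3 = 10.91
  0.007995·V_3 - 0.007692·V_1 = 0
Determinant D = (0.4623)(0.007995) - (-0.007692)(-0.007692) = 0.003637
V_1 = [(10.91)(0.007995) - (-0.007692)(0)]/D = 23.98 V
V_3 = [(0.4623)(0) - (10.91)(-0.007692)]/D = 23.07 V
Power in each resistor, P = (ΔV)²/R:
  P_R1 = (24 - 23.98)²/2.2 = 0.000185 W
  P_R2 = (23.98 - 0)²/11000 = 0.05228 W
  P_R3 = (23.98 - 23.07)²/130 = 0.006354 W
  P_R4 = (0 - 23.07)²/3300 = 0.1613 W
P_total = P_R1 + P_R2 + P_R3 + P_R4 = 0.2201 W

Final answer: 0.2201 W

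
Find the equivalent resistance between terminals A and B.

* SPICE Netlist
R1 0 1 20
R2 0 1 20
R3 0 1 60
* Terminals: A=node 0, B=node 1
Reduce the network between node 0 (A) and node 1 (B) by series/parallel combination:
  Rp1 = R1 ‖ R2 ‖ R3 (parallel, all between nodes 0 and 1) = 1/(1/20 + 1/20 + 1/60) = 8.571 Ω
R_eq = 8.571 Ω

Final answer: 8.571 Ω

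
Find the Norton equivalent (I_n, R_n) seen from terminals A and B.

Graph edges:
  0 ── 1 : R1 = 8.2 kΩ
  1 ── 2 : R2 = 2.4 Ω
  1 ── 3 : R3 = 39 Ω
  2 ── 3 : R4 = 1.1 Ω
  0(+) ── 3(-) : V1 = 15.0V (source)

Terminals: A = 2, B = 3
Find the Thévenin equivalent first; then I_n = V_th/R_th and R_n = R_th.
Step 1 — V_th is the open-circuit voltage V_A - V_B (nothing connected across the terminals).
Nodal analysis, taking node 3 as the 0 V reference.
Source V1 fixes V_0 = 15 V.
KCL at each unknown node (sum of currents leaving = 0; resistances in Ω):
  Node 1: (V_1 - 15)/8200 + (V_1 - V_2)/2.4 + (V_1 - 0)/39 = 0
  Node 2: (V_2 - V_1)/2.4 + (V_2 - 0)/1.1 = 0
Collecting terms (coefficients in siemens):
  0.4424·V_1 - 0.4167·V_2 = 0.001829
  1.326·V_2 - 0.4167·V_1 = 0
Determinant D = (0.4424)(1.326) - (-0.4167)(-0.4167) = 0.4129
V_1 = [(0.001829)(1.326) - (-0.4167)(0)]/D = 0.005873 V
V_2 = [(0.4424)(0) - (0.001829)(-0.4167)]/D = 0.001846 V
V_th = V_2 - V_3 = 0.001846 - 0 = 0.001846 V
Step 2 — R_th: zero the source — replace V1 by a short circuit (node 3 merges into node 0) — and find the resistance seen between A (node 2) and B (node 0).
Reduce the network between node 2 (A) and node 0 (B) by series/parallel combination:
  Rp1 = R1 ‖ R3 (parallel, both between nodes 0 and 1) = 1/(1/8200 + 1/39) = 38.82 Ω
  Rs1 = R2 + Rp1 (series, joined only at node 1) = 2.4 + 38.82 = 41.22 Ω
  Rp2 = R4 ‖ Rs1 (parallel, both between nodes 0 and 2) = 1/(1/1.1 + 1/41.22) = 1.071 Ω
R_th = 1.071 Ω
I_n = V_th/R_th = 0.001846/1.071 = 0.001723 A, and R_n = R_th = 1.071 Ω

Final answer: I_n = 0.001723 A, R_n = 1.071 Ω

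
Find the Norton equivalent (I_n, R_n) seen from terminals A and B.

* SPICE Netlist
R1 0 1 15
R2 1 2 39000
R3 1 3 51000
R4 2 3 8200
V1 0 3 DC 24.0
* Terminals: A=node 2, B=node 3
Find the Thévenin equivalent first; then I_n = V_th/R_th and R_n = R_th.
Step 1 — V_th is the open-circuit voltage V_A - V_B (nothing connected across the terminals).
Nodal analysis, taking node 3 as the 0 V reference.
Source V1 fixes V_0 = 24 V.
KCL at each unknown node (sum of currents leaving = 0; resistances in Ω):
  Node 1: (V_1 - 24)/15 + (V_1 - V_2)/39000 + (V_1 - 0)/51000 = 0
  Node 2: (V_2 - V_1)/39000 + (V_2 - 0)/8200 = 0
Collecting terms (coefficients in siemens):
  0.06671·V_1 - 0.00002564·V_2 = 1.6
  0.0001476·V_2 - 0.00002564·V_1 = 0
Determinant D = (0.06671)(0.0001476) - (-0.00002564)(-0.00002564) = 0.000009846
V_1 = [(1.6)(0.0001476) - (-0.00002564)(0)]/D = 23.99 V
V_2 = [(0.06671)(0) - (1.6)(-0.00002564)]/D = 4.167 V
V_th = V_2 - V_3 = 4.167 - 0 = 4.167 V
Step 2 — R_th: zero the source — replace V1 by a short circuit (node 3 merges into node 0) — and find the resistance seen between A (node 2) and B (node 0).
Reduce the network between node 2 (A) and node 0 (B) by series/parallel combination:
  Rp1 = R1 ‖ R3 (parallel, both between nodes 0 and 1) = 1/(1/15 + 1/51000) = 15 Ω
  Rs1 = R2 + Rp1 (series, joined only at node 1) = 39000 + 15 = 39010 Ω
  Rp2 = R4 ‖ Rs1 (parallel, both between nodes 0 and 2) = 1/(1/8200 + 1/39010) = 6776 Ω
R_th = 6.776 kΩ
I_n = V_th/R_th = 4.167/6776 = 0.000615 A, and R_n = R_th = 6.776 kΩ

Final answer: I_n = 0.000615 A, R_n = 6.776 kΩ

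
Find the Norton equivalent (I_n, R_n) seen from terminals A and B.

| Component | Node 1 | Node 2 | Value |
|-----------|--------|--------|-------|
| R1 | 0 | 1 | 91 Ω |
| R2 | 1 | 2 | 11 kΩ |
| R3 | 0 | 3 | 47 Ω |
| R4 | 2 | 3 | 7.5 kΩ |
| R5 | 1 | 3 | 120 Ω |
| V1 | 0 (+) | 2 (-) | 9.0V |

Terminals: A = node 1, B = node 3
Find the Thévenin equivalent first; then I_n = V_th/R_th and R_n = R_th.
Step 1 — V_th is the open-circuit voltage V_A - V_B (nothing connected across the terminals).
Nodal analysis, taking node 2 as the 0 V reference.
Source V1 fixes V_0 = 9 V.
KCL at each unknown node (sum of currents leaving = 0; resistances in Ω):
  Node 1: (V_1 - 9)/91 + (V_1 - 0)/11000 + (V_1 - V_3)/120 = 0
  Node 3: (V_3 - 9)/47 + (V_3 - 0)/7500 + (V_3 - V_1)/120 = 0
Collecting terms (coefficients in siemens):
  0.01941·V_1 - 0.008333·V_3 = 0.0989
  0.02974·V_3 - 0.008333·V_1 = 0.1915
Determinant D = (0.01941)(0.02974) - (-0.008333)(-0.008333) = 0.000508
V_1 = [(0.0989)(0.02974) - (-0.008333)(0.1915)]/D = 8.932 V
V_3 = [(0.01941)(0.1915) - (0.0989)(-0.008333)]/D = 8.941 V
V_th = V_1 - V_3 = 8.932 - 8.941 = -0.00831 V
Step 2 — R_th: zero the source — replace V1 by a short circuit (node 2 merges into node 0) — and find the resistance seen between A (node 1) and B (node 3).
Reduce the network between node 1 (A) and node 3 (B) by series/parallel combination:
  Rp1 = R1 ‖ R2 (parallel, both between nodes 0 and 1) = 1/(1/91 + 1/11000) = 90.25 Ω
  Rp2 = R3 ‖ R4 (parallel, both between nodes 0 and 3) = 1/(1/47 + 1/7500) = 46.71 Ω
  Rs1 = Rp1 + Rp2 (series, joined only at node 0) = 90.25 + 46.71 = 137 Ω
  Rp3 = R5 ‖ Rs1 (parallel, both between nodes 1 and 3) = 1/(1/120 + 1/137) = 63.96 Ω
R_th = 63.96 Ω
I_n = V_th/R_th = -0.00831/63.96 = -0.0001299 A, and R_n = R_th = 63.96 Ω

Final answer: I_n = -0.0001299 A, R_n = 63.96 Ω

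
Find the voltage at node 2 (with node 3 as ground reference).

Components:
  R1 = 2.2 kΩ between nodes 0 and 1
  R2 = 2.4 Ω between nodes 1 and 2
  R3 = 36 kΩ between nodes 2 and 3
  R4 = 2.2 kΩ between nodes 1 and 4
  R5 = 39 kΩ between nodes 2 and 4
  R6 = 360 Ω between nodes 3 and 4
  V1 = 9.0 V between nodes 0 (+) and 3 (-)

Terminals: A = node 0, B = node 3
Nodal analysis, taking node 3 as the 0 V reference.
Source V1 fixes V_0 = 9 V.
KCL at each unknown node (sum of currents leaving = 0; resistances in Ω):
  Node 1: (V_1 - 9)/2200 + (V_1 - V_2)/2.4 + (V_1 - V_4)/2200 = 0
  Node 2: (V_2 - V_1)/2.4 + (V_2 - 0)/36000 + (V_2 - V_4)/39000 = 0
  Node 4: (V_4 - V_1)/2200 + (V_4 - V_2)/39000 + (V_4 - 0)/360 = 0
Collecting terms (coefficients in siemens):
  0.4176·V_1 - 0.4167·V_2 - 0.0004545·V_4 = 0.004091
  0.4167·V_2 - 0.4167·V_1 - 0.00002564·V_4 = 0
  0.003258·V_4 - 0.0004545·V_1 - 0.00002564·V_2 = 0
Solving these 3 simultaneous equations (Gaussian elimination) gives:
  V_1 = 4.588 V, V_2 = 4.587 V, V_4 = 0.6762 V
The requested potential is V_2 = 4.587 V.

Final answer: V_2 = 4.587 V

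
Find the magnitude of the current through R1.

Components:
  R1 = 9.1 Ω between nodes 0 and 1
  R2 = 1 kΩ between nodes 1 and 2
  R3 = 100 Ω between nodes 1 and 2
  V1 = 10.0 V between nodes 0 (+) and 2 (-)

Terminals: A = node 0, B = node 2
Nodal analysis, taking node 2 as the 0 V reference.
Source V1 fixes V_0 = 10 V.
KCL at each unknown node (sum of currents leaving = 0; resistances in Ω):
  Node 1: (V_1 - 10)/9.1 + (V_1 - 0)/1000 + (V_1 - 0)/100 = 0
Collecting terms: 0.1209 × V_1 = 1.099  =>  V_1 = 9.09 V
I_R1 = (V_0 - V_1)/R1 = (10 - 9.09)/9.1 = 0.09999 A
|I_R1| = 0.09999 A

Final answer: |I_R1| = 0.09999 A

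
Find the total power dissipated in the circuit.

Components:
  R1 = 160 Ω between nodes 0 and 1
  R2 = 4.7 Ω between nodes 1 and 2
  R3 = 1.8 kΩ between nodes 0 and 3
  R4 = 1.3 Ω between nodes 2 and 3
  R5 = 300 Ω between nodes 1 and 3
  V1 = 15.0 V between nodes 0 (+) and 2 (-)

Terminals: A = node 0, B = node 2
Nodal analysis, taking node 2 as the 0 V reference.
Source V1 fixes V_0 = 15 V.
KCL at each unknown node (sum of currents leaving = 0; resistances in Ω):
  Node 1: (V_1 - 15)/160 + (V_1 - 0)/4.7 + (V_1 - V_3)/300 = 0
  Node 3: (V_3 - 15)/1800 + (V_3 - 0)/1.3 + (V_3 - V_1)/300 = 0
Collecting terms (coefficients in siemens):
  0.2223·V_1 - 0.003333·V_3 = 0.09375
  0.7731·V_3 - 0.003333·V_1 = 0.008333
Determinant D = (0.2223)(0.7731) - (-0.003333)(-0.003333) = 0.1719
V_1 = [(0.09375)(0.7731) - (-0.003333)(0.008333)]/D = 0.4218 V
V_3 = [(0.2223)(0.008333) - (0.09375)(-0.003333)]/D = 0.0126 V
Power in each resistor, P = (ΔV)²/R:
  P_R1 = (15 - 0.4218)²/160 = 1.328 W
  P_R2 = (0.4218 - 0)²/4.7 = 0.03786 W
  P_R3 = (15 - 0.0126)²/1800 = 0.1248 W
  P_R4 = (0 - 0.0126)²/1.3 = 0.0001221 W
  P_R5 = (0.4218 - 0.0126)²/300 = 0.0005582 W
P_total = P_R1 + P_R2 + P_R3 + P_R4 + P_R5 = 1.492 W

Final answer: 1.492 W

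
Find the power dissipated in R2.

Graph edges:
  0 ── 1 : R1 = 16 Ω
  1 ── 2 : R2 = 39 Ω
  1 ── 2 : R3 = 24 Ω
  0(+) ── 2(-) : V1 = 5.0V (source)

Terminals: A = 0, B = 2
Nodal analysis, taking node 2 as the 0 V reference.
Source V1 fixes V_0 = 5 V.
KCL at each unknown node (sum of currents leaving = 0; resistances in Ω):
  Node 1: (V_1 - 5)/16 + (V_1 - 0)/39 + (V_1 - 0)/24 = 0
Collecting terms: 0.1298 × V_1 = 0.3125  =>  V_1 = 2.407 V
I_R2 = (V_1 - V_2)/R2 = (2.407 - 0)/39 = 0.06173 A
P_R2 = I_R2² × R2 = (0.06173)² × 39 = 0.1486 W

Final answer: 0.1486 W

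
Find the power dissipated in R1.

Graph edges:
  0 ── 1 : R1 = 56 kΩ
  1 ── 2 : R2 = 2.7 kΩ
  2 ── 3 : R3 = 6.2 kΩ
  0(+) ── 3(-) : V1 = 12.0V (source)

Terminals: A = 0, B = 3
Nodal analysis, taking node 3 as the 0 V reference.
Source V1 fixes V_0 = 12 V.
KCL at each unknown node (sum of currents leaving = 0; resistances in Ω):
  Node 1: (V_1 - 12)/56000 + (V_1 - V_2)/2700 = 0
  Node 2: (V_2 - V_1)/2700 + (V_2 - 0)/6200 = 0
Collecting terms (coefficients in siemens):
  0.0003882·V_1 - 0.0003704·V_2 = 0.0002143
  0.0005317·V_2 - 0.0003704·V_1 = 0
Determinant D = (0.0003882)(0.0005317) - (-0.0003704)(-0.0003704) = 0.00000006923
V_1 = [(0.0002143)(0.0005317) - (-0.0003704)(0)]/D = 1.646 V
V_2 = [(0.0003882)(0) - (0.0002143)(-0.0003704)]/D = 1.146 V
I_R1 = (V_0 - V_1)/R1 = (12 - 1.646)/56000 = 0.0001849 A
P_R1 = I_R1² × R1 = (0.0001849)² × 56000 = 0.001915 W

Final answer: 0.001915 W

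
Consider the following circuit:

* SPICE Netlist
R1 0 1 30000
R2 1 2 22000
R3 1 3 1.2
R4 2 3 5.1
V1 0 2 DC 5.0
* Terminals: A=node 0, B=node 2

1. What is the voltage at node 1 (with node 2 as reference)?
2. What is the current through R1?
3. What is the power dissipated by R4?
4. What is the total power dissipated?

Nodal analysis, taking node 2 as the 0 V reference.
Source V1 fixes V_0 = 5 V.
KCL at each unknown node (sum of currents leaving = 0; resistances in Ω):
  Node 1: (V_1 - 5)/30000 + (V_1 - 0)/22000 + (V_1 - V_3)/1.2 = 0
  Node 3: (V_3 - V_1)/1.2 + (V_3 - 0)/5.1 = 0
Collecting terms (coefficients in siemens):
  0.8334·V_1 - 0.8333·V_3 = 0.0001667
  1.029·V_3 - 0.8333·V_1 = 0
Determinant D = (0.8334)(1.029) - (-0.8333)(-0.8333) = 0.1635
V_1 = [(0.0001667)(1.029) - (-0.8333)(0)]/D = 0.001049 V
V_3 = [(0.8334)(0) - (0.0001667)(-0.8333)]/D = 0.0008496 V
Part 1:
  Read off the nodal solution: V_1 = 0.001049 V
Part 2:
  I_R1 = (V_0 - V_1)/R1 = (5 - 0.001049)/30000 = 0.0001666 A
  Magnitude: I_R1 = 0.0001666 A
Part 3:
  I_R4 = (V_2 - V_3)/R4 = (0 - 0.0008496)/5.1 = -0.0001666 A
  P_R4 = I_R4² × R4 = (-0.0001666)² × 5.1 = 0.0000001415 W
Part 4:
  Power in each resistor, P = (ΔV)²/R:
    P_R1 = (5 - 0.001049)²/30000 = 0.000833 W
    P_R2 = (0.001049 - 0)²/22000 = 0.00000000005006 W
    P_R3 = (0.001049 - 0.0008496)²/1.2 = 0.0000000333 W
    P_R4 = (0 - 0.0008496)²/5.1 = 0.0000001415 W
  P_total = P_R1 + P_R2 + P_R3 + P_R4 = 0.0008332 W

Final answers:
1. V_1 = 0.001049 V
2. I_R1 = 0.0001666 A
3. P_R4 = 1.415e-07 W
4. P_total = 0.0008332 W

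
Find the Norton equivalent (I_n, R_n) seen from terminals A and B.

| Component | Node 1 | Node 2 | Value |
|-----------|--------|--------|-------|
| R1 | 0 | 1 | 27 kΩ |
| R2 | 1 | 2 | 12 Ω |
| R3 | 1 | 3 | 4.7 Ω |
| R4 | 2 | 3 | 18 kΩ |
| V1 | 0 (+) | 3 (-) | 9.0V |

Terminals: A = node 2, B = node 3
Find the Thévenin equivalent first; then I_n = V_th/R_th and R_n = R_th.
Step 1 — V_th is the open-circuit voltage V_A - V_B (nothing connected across the terminals).
Nodal analysis, taking node 3 as the 0 V reference.
Source V1 fixes V_0 = 9 V.
KCL at each unknown node (sum of currents leaving = 0; resistances in Ω):
  Node 1: (V_1 - 9)/27000 + (V_1 - V_2)/12 + (V_1 - 0)/4.7 = 0
  Node 2: (V_2 - V_1)/12 + (V_2 - 0)/18000 = 0
Collecting terms (coefficients in siemens):
  0.2961·V_1 - 0.08333·V_2 = 0.0003333
  0.08339·V_2 - 0.08333·V_1 = 0
Determinant D = (0.2961)(0.08339) - (-0.08333)(-0.08333) = 0.01775
V_1 = [(0.0003333)(0.08339) - (-0.08333)(0)]/D = 0.001566 V
V_2 = [(0.2961)(0) - (0.0003333)(-0.08333)]/D = 0.001565 V
V_th = V_2 - V_3 = 0.001565 - 0 = 0.001565 V
Step 2 — R_th: zero the source — replace V1 by a short circuit (node 3 merges into node 0) — and find the resistance seen between A (node 2) and B (node 0).
Reduce the network between node 2 (A) and node 0 (B) by series/parallel combination:
  Rp1 = R1 ‖ R3 (parallel, both between nodes 0 and 1) = 1/(1/27000 + 1/4.7) = 4.699 Ω
  Rs1 = R2 + Rp1 (series, joined only at node 1) = 12 + 4.699 = 16.7 Ω
  Rp2 = R4 ‖ Rs1 (parallel, both between nodes 0 and 2) = 1/(1/18000 + 1/16.7) = 16.68 Ω
R_th = 16.68 Ω
I_n = V_th/R_th = 0.001565/16.68 = 0.0000938 A, and R_n = R_th = 16.68 Ω

Final answer: I_n = 9.38e-05 A, R_n = 16.68 Ω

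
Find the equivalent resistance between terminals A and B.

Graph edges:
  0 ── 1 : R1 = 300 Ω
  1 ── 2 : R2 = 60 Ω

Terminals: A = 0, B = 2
Reduce the network between node 0 (A) and node 2 (B) by series/parallel combination:
  Rs1 = R1 + R2 (series, joined only at node 1) = 300 + 60 = 360 Ω
R_eq = 360 Ω

Final answer: 360 Ω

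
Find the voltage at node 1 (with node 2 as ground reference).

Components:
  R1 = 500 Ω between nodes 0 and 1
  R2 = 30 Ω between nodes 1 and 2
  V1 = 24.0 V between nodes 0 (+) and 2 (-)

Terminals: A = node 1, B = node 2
Nodal analysis, taking node 2 as the 0 V reference.
Source V1 fixes V_0 = 24 V.
KCL at each unknown node (sum of currents leaving = 0; resistances in Ω):
  Node 1: (V_1 - 24)/500 + (V_1 - 0)/30 = 0
Collecting terms: 0.03533 × V_1 = 0.048  =>  V_1 = 1.358 V
The requested potential is V_1 = 1.358 V.

Final answer: V_1 = 1.358 V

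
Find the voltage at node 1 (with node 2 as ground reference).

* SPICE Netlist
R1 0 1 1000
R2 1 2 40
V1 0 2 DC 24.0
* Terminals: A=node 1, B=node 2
Nodal analysis, taking node 2 as the 0 V reference.
Source V1 fixes V_0 = 24 V.
KCL at each unknown node (sum of currents leaving = 0; resistances in Ω):
  Node 1: (V_1 - 24)/1000 + (V_1 - 0)/40 = 0
Collecting terms: 0.026 × V_1 = 0.024  =>  V_1 = 0.9231 V
The requested potential is V_1 = 0.9231 V.

Final answer: V_1 = 0.9231 V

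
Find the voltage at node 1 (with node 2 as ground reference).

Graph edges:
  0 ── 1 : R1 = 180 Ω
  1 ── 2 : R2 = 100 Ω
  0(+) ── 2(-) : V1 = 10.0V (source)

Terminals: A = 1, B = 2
Nodal analysis, taking node 2 as the 0 V reference.
Source V1 fixes V_0 = 10 V.
KCL at each unknown node (sum of currents leaving = 0; resistances in Ω):
  Node 1: (V_1 - 10)/180 + (V_1 - 0)/100 = 0
Collecting terms: 0.01556 × V_1 = 0.05556  =>  V_1 = 3.571 V
The requested potential is V_1 = 3.571 V.

Final answer: V_1 = 3.571 V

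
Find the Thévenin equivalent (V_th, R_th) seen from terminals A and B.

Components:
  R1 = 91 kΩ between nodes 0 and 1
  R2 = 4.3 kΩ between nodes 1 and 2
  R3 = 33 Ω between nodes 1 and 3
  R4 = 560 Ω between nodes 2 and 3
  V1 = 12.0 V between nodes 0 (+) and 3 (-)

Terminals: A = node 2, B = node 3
Step 1 — V_th is the open-circuit voltage V_A - V_B (nothing connected across the terminals).
Nodal analysis, taking node 3 as the 0 V reference.
Source V1 fixes V_0 = 12 V.
KCL at each unknown node (sum of currents leaving = 0; resistances in Ω):
  Node 1: (V_1 - 12)/91000 + (V_1 - V_2)/4300 + (V_1 - 0)/33 = 0
  Node 2: (V_2 - V_1)/4300 + (V_2 - 0)/560 = 0
Collecting terms (coefficients in siemens):
  0.03055·V_1 - 0.0002326·V_2 = 0.0001319
  0.002018·V_2 - 0.0002326·V_1 = 0
Determinant D = (0.03055)(0.002018) - (-0.0002326)(-0.0002326) = 0.0000616
V_1 = [(0.0001319)(0.002018) - (-0.0002326)(0)]/D = 0.004321 V
V_2 = [(0.03055)(0) - (0.0001319)(-0.0002326)]/D = 0.0004979 V
V_th = V_2 - V_3 = 0.0004979 - 0 = 0.0004979 V
Step 2 — R_th: zero the source — replace V1 by a short circuit (node 3 merges into node 0) — and find the resistance seen between A (node 2) and B (node 0).
Reduce the network between node 2 (A) and node 0 (B) by series/parallel combination:
  Rp1 = R1 ‖ R3 (parallel, both between nodes 0 and 1) = 1/(1/91000 + 1/33) = 32.99 Ω
  Rs1 = R2 + Rp1 (series, joined only at node 1) = 4300 + 32.99 = 4333 Ω
  Rp2 = R4 ‖ Rs1 (parallel, both between nodes 0 and 2) = 1/(1/560 + 1/4333) = 495.9 Ω
R_th = 495.9 Ω

Final answer: V_th = 0.0004979 V, R_th = 495.9 Ω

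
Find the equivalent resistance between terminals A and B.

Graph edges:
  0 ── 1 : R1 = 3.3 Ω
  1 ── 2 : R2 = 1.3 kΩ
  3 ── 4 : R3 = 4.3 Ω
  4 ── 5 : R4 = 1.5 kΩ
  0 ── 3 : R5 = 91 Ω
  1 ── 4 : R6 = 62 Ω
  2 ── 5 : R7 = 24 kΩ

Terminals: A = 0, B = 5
The network is not a plain series/parallel combination. Inject a 1 A test current into terminal A (node 0) and return it from terminal B (node 5); then R_eq = V_A / (1 A).
Nodal analysis, taking node 5 as the 0 V reference.
Current source I_test pushes 1 A into node 0 and draws it out of node 5.
KCL at each unknown node (sum of currents leaving = 0; resistances in Ω):
  Node 0: (V_0 - V_1)/3.3 + (V_0 - V_3)/91 - 1 = 0
  Node 1: (V_1 - V_0)/3.3 + (V_1 - V_2)/1300 + (V_1 - V_4)/62 = 0
  Node 2: (V_2 - V_1)/1300 + (V_2 - 0)/24000 = 0
  Node 3: (V_3 - V_0)/91 + (V_3 - V_4)/4.3 = 0
  Node 4: (V_4 - V_1)/62 + (V_4 - V_3)/4.3 + (V_4 - 0)/1500 = 0
Collecting terms (coefficients in siemens):
  0.314·V_0 - 0.303·V_1 - 0.01099·V_3 = 1
  0.3199·V_1 - 0.303·V_0 - 0.0007692·V_2 - 0.01613·V_4 = 0
  0.0008109·V_2 - 0.0007692·V_1 = 0
  0.2435·V_3 - 0.01099·V_0 - 0.2326·V_4 = 0
  0.2494·V_4 - 0.01613·V_1 - 0.2326·V_3 = 0
Solving these 5 simultaneous equations (Gaussian elimination) gives:
  V_0 = 1451 V, V_1 = 1449 V, V_2 = 1374 V, V_3 = 1416 V
  V_4 = 1414 V
R_eq = V_0 / 1 A = 1451 Ω = 1.451 kΩ

Final answer: 1.451 kΩ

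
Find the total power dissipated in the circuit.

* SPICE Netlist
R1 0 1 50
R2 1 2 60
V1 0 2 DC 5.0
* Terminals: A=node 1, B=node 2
Nodal analysis, taking node 2 as the 0 V reference.
Source V1 fixes V_0 = 5 V.
KCL at each unknown node (sum of currents leaving = 0; resistances in Ω):
  Node 1: (V_1 - 5)/50 + (V_1 - 0)/60 = 0
Collecting terms: 0.03667 × V_1 = 0.1  =>  V_1 = 2.727 V
Power in each resistor, P = (ΔV)²/R:
  P_R1 = (5 - 2.727)²/50 = 0.1033 W
  P_R2 = (2.727 - 0)²/60 = 0.124 W
P_total = P_R1 + P_R2 = 0.2273 W

Final answer: 0.2273 W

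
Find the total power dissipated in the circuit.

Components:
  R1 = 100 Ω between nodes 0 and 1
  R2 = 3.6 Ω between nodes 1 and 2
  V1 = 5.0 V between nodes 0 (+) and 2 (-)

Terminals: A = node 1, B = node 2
Nodal analysis, taking node 2 as the 0 V reference.
Source V1 fixes V_0 = 5 V.
KCL at each unknown node (sum of currents leaving = 0; resistances in Ω):
  Node 1: (V_1 - 5)/100 + (V_1 - 0)/3.6 = 0
Collecting terms: 0.2878 × V_1 = 0.05  =>  V_1 = 0.1737 V
Power in each resistor, P = (ΔV)²/R:
  P_R1 = (5 - 0.1737)²/100 = 0.2329 W
  P_R2 = (0.1737 - 0)²/3.6 = 0.008385 W
P_total = P_R1 + P_R2 = 0.2413 W

Final answer: 0.2413 W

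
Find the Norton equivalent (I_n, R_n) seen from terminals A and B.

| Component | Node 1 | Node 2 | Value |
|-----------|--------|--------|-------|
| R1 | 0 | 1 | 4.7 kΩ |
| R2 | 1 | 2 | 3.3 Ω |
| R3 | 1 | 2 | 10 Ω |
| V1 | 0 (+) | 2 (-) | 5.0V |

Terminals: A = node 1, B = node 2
Find the Thévenin equivalent first; then I_n = V_th/R_th and R_n = R_th.
Step 1 — V_th is the open-circuit voltage V_A - V_B (nothing connected across the terminals).
Nodal analysis, taking node 2 as the 0 V reference.
Source V1 fixes V_0 = 5 V.
KCL at each unknown node (sum of currents leaving = 0; resistances in Ω):
  Node 1: (V_1 - 5)/4700 + (V_1 - 0)/3.3 + (V_1 - 0)/10 = 0
Collecting terms: 0.4032 × V_1 = 0.001064  =>  V_1 = 0.002638 V
V_th = V_1 - V_2 = 0.002638 - 0 = 0.002638 V
Step 2 — R_th: zero the source — replace V1 by a short circuit (node 2 merges into node 0) — and find the resistance seen between A (node 1) and B (node 0).
Reduce the network between node 1 (A) and node 0 (B) by series/parallel combination:
  Rp1 = R1 ‖ R2 ‖ R3 (parallel, all between nodes 0 and 1) = 1/(1/4700 + 1/3.3 + 1/10) = 2.48 Ω
R_th = 2.48 Ω
I_n = V_th/R_th = 0.002638/2.48 = 0.001064 A, and R_n = R_th = 2.48 Ω

Final answer: I_n = 0.001064 A, R_n = 2.48 Ω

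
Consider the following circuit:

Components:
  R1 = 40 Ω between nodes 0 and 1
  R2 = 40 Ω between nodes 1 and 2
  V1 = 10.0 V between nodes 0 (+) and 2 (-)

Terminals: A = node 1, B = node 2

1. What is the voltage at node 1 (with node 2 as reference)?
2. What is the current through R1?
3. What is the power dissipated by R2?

Nodal analysis, taking node 2 as the 0 V reference.
Source V1 fixes V_0 = 10 V.
KCL at each unknown node (sum of currents leaving = 0; resistances in Ω):
  Node 1: (V_1 - 10)/40 + (V_1 - 0)/40 = 0
Collecting terms: 0.05 × V_1 = 0.25  =>  V_1 = 5 V
Part 1:
  Read off the nodal solution: V_1 = 5 V
Part 2:
  I_R1 = (V_0 - V_1)/R1 = (10 - 5)/40 = 0.125 A
  Magnitude: I_R1 = 0.125 A
Part 3:
  I_R2 = (V_1 - V_2)/R2 = (5 - 0)/40 = 0.125 A
  P_R2 = I_R2² × R2 = (0.125)² × 40 = 0.625 W

Final answers:
1. V_1 = 5 V
2. I_R1 = 0.125 A
3. P_R2 = 0.625 W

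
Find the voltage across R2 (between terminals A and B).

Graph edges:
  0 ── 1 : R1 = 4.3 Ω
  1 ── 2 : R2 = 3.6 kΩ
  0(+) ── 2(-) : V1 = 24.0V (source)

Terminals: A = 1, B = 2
R1 and R2 are in series across V1 (node 0 → node 1 → node 2), and the output A–B is taken across R2, so this is a voltage divider.
Series current: I = V1/(R1 + R2) = 24/(4.3 + 3600) = 24/3604 = 0.006659 A
V_R2 = I × R2 = V1 × R2/(R1 + R2) = 24 × 3600/3604 = 23.97 V

Final answer: 23.97 V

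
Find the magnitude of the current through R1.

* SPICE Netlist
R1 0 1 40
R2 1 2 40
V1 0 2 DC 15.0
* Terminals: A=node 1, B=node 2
Nodal analysis, taking node 2 as the 0 V reference.
Source V1 fixes V_0 = 15 V.
KCL at each unknown node (sum of currents leaving = 0; resistances in Ω):
  Node 1: (V_1 - 15)/40 + (V_1 - 0)/40 = 0
Collecting terms: 0.05 × V_1 = 0.375  =>  V_1 = 7.5 V
I_R1 = (V_0 - V_1)/R1 = (15 - 7.5)/40 = 0.1875 A
|I_R1| = 0.1875 A

Final answer: |I_R1| = 0.1875 A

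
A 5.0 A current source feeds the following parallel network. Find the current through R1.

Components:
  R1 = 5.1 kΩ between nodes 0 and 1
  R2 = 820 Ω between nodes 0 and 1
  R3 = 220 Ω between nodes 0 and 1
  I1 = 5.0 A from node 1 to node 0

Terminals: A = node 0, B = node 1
All resistors sit directly between nodes 0 and 1, so they are in parallel and share one voltage V; the full source current 5 A splits among them.
1/R_par = 1/5100 + 1/820 + 1/220 = 0.005961 S  =>  R_par = 167.8 Ω
V = I × R_par = 5 × 167.8 = 838.8 V
I_R1 = V/R1 = 838.8/5100 = 0.1645 A

Final answer: 0.1645 A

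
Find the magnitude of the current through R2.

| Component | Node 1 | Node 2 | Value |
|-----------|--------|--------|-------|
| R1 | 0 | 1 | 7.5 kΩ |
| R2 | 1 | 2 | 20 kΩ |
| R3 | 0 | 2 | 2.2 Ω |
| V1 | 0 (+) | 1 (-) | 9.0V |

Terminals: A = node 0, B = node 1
Nodal analysis, taking node 1 as the 0 V reference.
Source V1 fixes V_0 = 9 V.
KCL at each unknown node (sum of currents leaving = 0; resistances in Ω):
  Node 2: (V_2 - 0)/20000 + (V_2 - 9)/2.2 = 0
Collecting terms: 0.4546 × V_2 = 4.091  =>  V_2 = 8.999 V
I_R2 = (V_1 - V_2)/R2 = (0 - 8.999)/20000 = -0.00045 A
|I_R2| = 0.00045 A

Final answer: |I_R2| = 0.00045 A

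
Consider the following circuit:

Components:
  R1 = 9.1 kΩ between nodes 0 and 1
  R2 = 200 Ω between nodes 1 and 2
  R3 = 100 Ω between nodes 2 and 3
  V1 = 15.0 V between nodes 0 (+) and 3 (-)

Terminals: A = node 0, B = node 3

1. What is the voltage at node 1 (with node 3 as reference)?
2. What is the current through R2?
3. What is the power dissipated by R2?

Nodal analysis, taking node 3 as the 0 V reference.
Source V1 fixes V_0 = 15 V.
KCL at each unknown node (sum of currents leaving = 0; resistances in Ω):
  Node 1: (V_1 - 15)/9100 + (V_1 - V_2)/200 = 0
  Node 2: (V_2 - V_1)/200 + (V_2 - 0)/100 = 0
Collecting terms (coefficients in siemens):
  0.00511·V_1 - 0.005·V_2 = 0.001648
  0.015·V_2 - 0.005·V_1 = 0
Determinant D = (0.00511)(0.015) - (-0.005)(-0.005) = 0.00005165
V_1 = [(0.001648)(0.015) - (-0.005)(0)]/D = 0.4787 V
V_2 = [(0.00511)(0) - (0.001648)(-0.005)]/D = 0.1596 V
Part 1:
  Read off the nodal solution: V_1 = 0.4787 V
Part 2:
  I_R2 = (V_1 - V_2)/R2 = (0.4787 - 0.1596)/200 = 0.001596 A
  Magnitude: I_R2 = 0.001596 A
Part 3:
  I_R2 = (V_1 - V_2)/R2 = (0.4787 - 0.1596)/200 = 0.001596 A
  P_R2 = I_R2² × R2 = (0.001596)² × 200 = 0.0005093 W

Final answers:
1. V_1 = 0.4787 V
2. I_R2 = 0.001596 A
3. P_R2 = 0.0005093 W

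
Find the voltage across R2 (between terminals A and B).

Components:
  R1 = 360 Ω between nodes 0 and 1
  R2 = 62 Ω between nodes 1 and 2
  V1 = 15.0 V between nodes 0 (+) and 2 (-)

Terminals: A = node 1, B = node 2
R1 and R2 are in series across V1 (node 0 → node 1 → node 2), and the output A–B is taken across R2, so this is a voltage divider.
Series current: I = V1/(R1 + R2) = 15/(360 + 62) = 15/422 = 0.03555 A
V_R2 = I × R2 = V1 × R2/(R1 + R2) = 15 × 62/422 = 2.204 V

Final answer: 2.204 V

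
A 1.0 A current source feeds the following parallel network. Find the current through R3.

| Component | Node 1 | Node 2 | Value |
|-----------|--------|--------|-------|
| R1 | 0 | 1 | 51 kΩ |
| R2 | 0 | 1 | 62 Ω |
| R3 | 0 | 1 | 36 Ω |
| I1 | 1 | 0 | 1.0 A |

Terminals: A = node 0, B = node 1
All resistors sit directly between nodes 0 and 1, so they are in parallel and share one voltage V; the full source current 1 A splits among them.
1/R_par = 1/51000 + 1/62 + 1/36 = 0.04393 S  =>  R_par = 22.77 Ω
V = I × R_par = 1 × 22.77 = 22.77 V
I_R3 = V/R3 = 22.77/36 = 0.6324 A

Final answer: 0.6324 A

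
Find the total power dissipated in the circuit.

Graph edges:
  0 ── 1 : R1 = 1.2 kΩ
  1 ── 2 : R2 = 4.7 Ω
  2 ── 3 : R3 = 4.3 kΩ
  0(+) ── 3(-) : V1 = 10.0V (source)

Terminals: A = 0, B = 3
Nodal analysis, taking node 3 as the 0 V reference.
Source V1 fixes V_0 = 10 V.
KCL at each unknown node (sum of currents leaving = 0; resistances in Ω):
  Node 1: (V_1 - 10)/1200 + (V_1 - V_2)/4.7 = 0
  Node 2: (V_2 - V_1)/4.7 + (V_2 - 0)/4300 = 0
Collecting terms (coefficients in siemens):
  0.2136·V_1 - 0.2128·V_2 = 0.008333
  0.213·V_2 - 0.2128·V_1 = 0
Determinant D = (0.2136)(0.213) - (-0.2128)(-0.2128) = 0.000227
V_1 = [(0.008333)(0.213) - (-0.2128)(0)]/D = 7.82 V
V_2 = [(0.2136)(0) - (0.008333)(-0.2128)]/D = 7.812 V
Power in each resistor, P = (ΔV)²/R:
  P_R1 = (10 - 7.82)²/1200 = 0.00396 W
  P_R2 = (7.82 - 7.812)²/4.7 = 0.00001551 W
  P_R3 = (7.812 - 0)²/4300 = 0.01419 W
P_total = P_R1 + P_R2 + P_R3 = 0.01817 W

Final answer: 0.01817 W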